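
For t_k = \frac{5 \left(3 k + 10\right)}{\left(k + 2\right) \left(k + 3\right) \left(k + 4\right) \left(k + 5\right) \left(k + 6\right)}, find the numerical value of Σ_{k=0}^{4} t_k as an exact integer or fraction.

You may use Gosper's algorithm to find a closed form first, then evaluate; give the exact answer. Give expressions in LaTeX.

The ratio is (k + 2)*(3*k + 13)/((k + 7)*(3*k + 10)).
A = k + 2, B = k + 7, C = k + 10/3.
Set up (k + 2)·f(k+1) − (k + 6)·f(k) − (k + 10/3) = 0.
Bound: deg f ≤ 4.
Match coefficients ⇒ f(k) = k*(k + 3)*(k**2 + 11*k + 38)/120.
Certificate R = B(k−1)f/C = k*(k + 3)*(k + 6)*(k**2 + 11*k + 38)/(40*(3*k + 10)) gives s_k = k*(k**2 + 11*k + 38)/(8*(k**3 + 11*k**2 + 38*k + 40)).
s_(k+1) − s_k = 5*(3*k + 10)/(k**5 + 20*k**4 + 155*k**3 + 580*k**2 + 1044*k + 720) = t_k.
Σ_(k=0)^(4) t_k = s_(5) − s_(0) = 59/504 − (0) = 59/504.

Σ = 59/504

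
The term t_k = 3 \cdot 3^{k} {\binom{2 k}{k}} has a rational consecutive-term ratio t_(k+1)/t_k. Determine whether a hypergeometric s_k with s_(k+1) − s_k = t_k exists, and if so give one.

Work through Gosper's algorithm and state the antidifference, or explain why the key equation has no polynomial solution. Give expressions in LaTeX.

Ratio r(k) = 6*(2*k + 1)/(k + 1).
A = 12*k + 6, B = k + 1, C = 1.
Need (12*k + 6)·f(k+1) − (k)·f(k) = 1.
Degrees (1,1,0) ⇒ d ≤ -1.
Negative degree bound (-1): no f exists, t_k not Gosper-summable.

none — t_k is not Gosper-summable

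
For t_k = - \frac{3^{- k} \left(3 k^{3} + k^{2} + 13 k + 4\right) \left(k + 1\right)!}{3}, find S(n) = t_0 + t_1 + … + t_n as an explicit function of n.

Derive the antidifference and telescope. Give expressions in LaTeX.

Ratio r(k) = (k + 2)*(13*k + 3*(k + 1)**3 + (k + 1)**2 + 17)/(3*(3*k**3 + k**2 + 13*k + 4)).
A = k/3 + 2/3, B = 1, C = k**3 + k**2/3 + 13*k/3 + 4/3.
Need (k/3 + 2/3)·f(k+1) − (1)·f(k) = k**3 + k**2/3 + 13*k/3 + 4/3.
From deg A=1, deg B=0, deg C=3: d=2.
Coefficient equations give f(k) = 3*k**2 - 2*k - 2.
R(k) = B(k−1)·f(k)/C(k) = 3*(3*k**2 - 2*k - 2)/(3*k**3 + k**2 + 13*k + 4); s_k = R·t_k = (-3*k**2 + 2*k + 2)*factorial(k + 1)/3**k.
Δs = -(3*k**3 + k**2 + 13*k + 4)*factorial(k + 1)/(3*3**k), as required.
Evaluate: s_(n+1) = -3**(-n - 1)*(3*n**2 + 4*n - 1)*factorial(n + 2); subtract s_(0) = 2 ⇒ S(n) = (-6*3**n - 3*n**4*factorial(n) - 13*n**3*factorial(n) - 17*n**2*factorial(n) - 5*n*factorial(n) + 2*factorial(n))/(3*3**n).

S(n) = \frac{3^{- n} \left(- 6 \cdot 3^{n} - 3 n^{4} n! - 13 n^{3} n! - 17 n^{2} n! - 5 n n! + 2 n!\right)}{3}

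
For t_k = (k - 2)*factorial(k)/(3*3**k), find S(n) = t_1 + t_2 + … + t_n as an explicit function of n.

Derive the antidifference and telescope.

S(n) = 3**(-n - 1)*(-3**n + n*factorial(n) + factorial(n))

The ratio is (k**2 - 1)/(3*(k - 2)).
Factor: A=k/3 + 1/3; B=1; C=k - 2.
Set up (k/3 + 1/3)·f(k+1) − (1)·f(k) − (k - 2) = 0.
deg f ≤ 0 (via 1,0,1).
Match coefficients ⇒ f(k) = 3.
Get s_k = R·t_k = factorial(k)/3**k with R(k) = B(k−1)f(k)/C(k) = 3/(k - 2).
Check: Δs_k = (k - 2)*factorial(k)/(3*3**k). ✓
s_(n+1) = 3**(-n - 1)*factorial(n + 1) and s_(1) = 1/3, so S(n) = 3**(-n - 1)*(-3**n + n*factorial(n) + factorial(n)).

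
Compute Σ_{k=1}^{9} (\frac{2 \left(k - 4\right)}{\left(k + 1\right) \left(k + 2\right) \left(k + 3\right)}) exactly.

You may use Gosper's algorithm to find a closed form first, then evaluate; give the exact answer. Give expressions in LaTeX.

r(k) = (k - 3)*(k + 1)/((k - 4)*(k + 4)) after simplifying.
Take A(k)=k + 1, B(k)=k + 4, C(k)=k - 4.
Key eq: (k + 1)·f(k+1) = (k + 3)·f(k) + (k - 4).
deg f ≤ 2 (via 1,1,1).
Solving with deg f ≤ 2: f(k) = -k*(3*k + 13)/4.
Get s_k = R·t_k = k*(-3*k - 13)/(2*(k + 1)*(k + 2)) with R(k) = B(k−1)f(k)/C(k) = -k*(k + 3)*(3*k + 13)/(4*(k - 4)).
Δs = 2*(k - 4)/(k**3 + 6*k**2 + 11*k + 6), as required.
Sum = s_(10) − s_(1); s_(10) = -215/132, s_(1) = -4/3 ⇒ -13/44.

Σ = -13/44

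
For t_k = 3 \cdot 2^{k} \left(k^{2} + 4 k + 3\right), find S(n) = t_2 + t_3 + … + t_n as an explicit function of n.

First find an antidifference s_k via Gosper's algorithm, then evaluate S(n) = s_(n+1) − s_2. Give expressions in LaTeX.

Ratio r(k) = 2*(k**2 + 6*k + 8)/(k**2 + 4*k + 3).
Take A(k)=2, B(k)=1, C(k)=k**2 + 4*k + 3.
Set up (2)·f(k+1) − (1)·f(k) − (k**2 + 4*k + 3) = 0.
d = 2 from the (0,0,2) case.
Solving with deg f ≤ 2: f(k) = k**2 + 1.
Get s_k = R·t_k = 3*2**k*(k**2 + 1) with R(k) = B(k−1)f(k)/C(k) = (k**2 + 1)/((k + 1)*(k + 3)).
Δs = 3*2**k*(k**2 + 4*k + 3), as required.
Telescope: S(n) = s_(n+1) − s_(2) = 6*2**n*(n**2 + 2*n + 2) − (60) = 6*2**n*n**2 + 12*2**n*n + 12*2**n - 60.

S(n) = 6 \cdot 2^{n} n^{2} + 12 \cdot 2^{n} n + 12 \cdot 2^{n} - 60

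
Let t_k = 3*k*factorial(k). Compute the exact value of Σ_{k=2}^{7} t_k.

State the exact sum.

Ratio r(k) = (k + 1)**2/k.
A = k + 1, B = 1, C = k.
Solve (k + 1)·f(k+1) − (1)·f(k) = k.
From deg A=1, deg B=0, deg C=1: d=0.
Coefficient equations give f(k) = 1.
Get s_k = R·t_k = 3*factorial(k) with R(k) = B(k−1)f(k)/C(k) = 1/k.
s_(k+1) − s_k = 3*k*factorial(k) = t_k.
Evaluate s at k=8 and k=2: 120960 and 6; difference 120954.

Σ = 120954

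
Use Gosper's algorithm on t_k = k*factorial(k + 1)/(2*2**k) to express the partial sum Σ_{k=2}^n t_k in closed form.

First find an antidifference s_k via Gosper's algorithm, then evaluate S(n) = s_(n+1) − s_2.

t_(k+1)/t_k = (k + 1)*(k + 2)/(2*k).
Factor: A=k/2 + 1; B=1; C=k.
Solve (k/2 + 1)·f(k+1) − (1)·f(k) = k.
Degrees (1,0,1) ⇒ d ≤ 0.
Solving with deg f ≤ 0: f(k) = 2.
R(k) = B(k−1)·f(k)/C(k) = 2/k; s_k = R·t_k = factorial(k + 1)/2**k.
Δs = k*factorial(k + 1)/(2*2**k), as required.
s_(n+1) = 2**(-n - 1)*factorial(n + 2) and s_(2) = 3/2, so S(n) = -3/2 + factorial(n + 2)/(2*2**n).

S(n) = -3/2 + factorial(n + 2)/(2*2**n)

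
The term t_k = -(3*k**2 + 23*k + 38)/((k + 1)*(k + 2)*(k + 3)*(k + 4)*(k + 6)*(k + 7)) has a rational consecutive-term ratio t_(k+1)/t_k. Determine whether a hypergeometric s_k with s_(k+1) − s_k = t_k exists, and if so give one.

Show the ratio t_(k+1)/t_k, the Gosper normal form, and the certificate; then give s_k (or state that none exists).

s_k = k*(-k**2 - 10*k - 27)/(18*(k**3 + 10*k**2 + 27*k + 18))

Ratio r(k) = (k + 1)*(k + 6)*(23*k + 3*(k + 1)**2 + 61)/((k + 5)*(k + 8)*(3*k**2 + 23*k + 38)).
So A=k + 1 and B=k + 8, with C=k**3 + 38*k**2/3 + 51*k + 190/3.
Set up (k + 1)·f(k+1) − (k + 7)·f(k) − (k**3 + 38*k**2/3 + 51*k + 190/3) = 0.
d = 6 from the (1,1,3) case.
Match coefficients ⇒ f(k) = k*(k + 2)*(k + 4)*(k + 5)*(k**2 + 10*k + 27)/54.
Then R = B(k−1)f/C = k*(k + 2)*(k + 4)*(k + 7)*(k**2 + 10*k + 27)/(18*(3*k**2 + 23*k + 38)), so s_k = R(k)·t_k = k*(-k**2 - 10*k - 27)/(18*(k**3 + 10*k**2 + 27*k + 18)).
s_(k+1) − s_k = (-3*k**2 - 23*k - 38)/(k**6 + 23*k**5 + 207*k**4 + 925*k**3 + 2144*k**2 + 2412*k + 1008) = t_k.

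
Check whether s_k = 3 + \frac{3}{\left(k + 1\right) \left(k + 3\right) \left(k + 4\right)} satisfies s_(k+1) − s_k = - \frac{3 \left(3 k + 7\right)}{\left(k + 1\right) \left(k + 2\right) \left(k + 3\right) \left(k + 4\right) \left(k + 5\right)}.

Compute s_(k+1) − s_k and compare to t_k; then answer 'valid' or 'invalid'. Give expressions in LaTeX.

Valid: the claim telescopes to t_k.

s_(k+1) = 3 + 3/((k + 2)*(k + 4)*(k + 5))
s_(k+1) − s_k = 3*(-3*k - 7)/(k**5 + 15*k**4 + 85*k**3 + 225*k**2 + 274*k + 120)
(s_(k+1) − s_k) − t_k = 0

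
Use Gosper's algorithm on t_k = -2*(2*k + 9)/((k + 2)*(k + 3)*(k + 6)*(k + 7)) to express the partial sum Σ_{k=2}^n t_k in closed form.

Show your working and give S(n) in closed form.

The ratio is (k + 2)*(k + 6)*(2*k + 11)/((k + 4)*(k + 8)*(2*k + 9)).
Normal form (A,B,C) = (k + 2, k + 8, k**3 + 27*k**2/2 + 121*k/2 + 90).
Set up (k + 2)·f(k+1) − (k + 7)·f(k) − (k**3 + 27*k**2/2 + 121*k/2 + 90) = 0.
deg f ≤ 5 (via 1,1,3).
Solving with deg f ≤ 5: f(k) = k*(k + 3)*(k + 4)*(k + 5)*(k + 8)/24.
So s_k = (B(k−1)f/C)·t_k = (k*(k + 3)*(k + 7)*(k + 8)/(12*(2*k + 9)))·t_k = k*(-k - 8)/(6*(k**2 + 8*k + 12)).
s_(k+1) − s_k = 2*(-2*k - 9)/(k**4 + 18*k**3 + 113*k**2 + 288*k + 252) = t_k.
Telescope: S(n) = s_(n+1) − s_(2) = (-n**2 - 10*n - 9)/(6*(n**2 + 10*n + 21)) − (-5/48) = (-n**2 - 10*n + 11)/(16*(n**2 + 10*n + 21)).

S(n) = (-n**2 - 10*n + 11)/(16*(n**2 + 10*n + 21))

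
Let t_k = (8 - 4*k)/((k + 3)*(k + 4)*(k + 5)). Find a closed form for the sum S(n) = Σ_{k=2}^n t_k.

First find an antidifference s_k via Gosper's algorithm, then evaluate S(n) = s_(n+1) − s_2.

S(n) = (-n**2 + 3*n - 2)/(3*(n**2 + 9*n + 20))

Compute t_(k+1)/t_k: get (k - 1)*(k + 3)/((k - 2)*(k + 6)).
So A=k + 3 and B=k + 6, with C=k - 2.
f must satisfy (k + 3)·f(k+1) − (k + 5)·f(k) = k - 2.
deg f ≤ 2 (via 1,1,1).
Solving with deg f ≤ 2: f(k) = k*(k - 17)/24.
Then R = B(k−1)f/C = k*(k - 17)*(k + 5)/(24*(k - 2)), so s_k = R(k)·t_k = -k*(k - 17)/(6*(k + 3)*(k + 4)).
Δs = 4*(2 - k)/(k**3 + 12*k**2 + 47*k + 60), as required.
s_(n+1) = (-n**2 + 15*n + 16)/(6*(n**2 + 9*n + 20)) and s_(2) = 1/6, so S(n) = (-n**2 + 3*n - 2)/(3*(n**2 + 9*n + 20)).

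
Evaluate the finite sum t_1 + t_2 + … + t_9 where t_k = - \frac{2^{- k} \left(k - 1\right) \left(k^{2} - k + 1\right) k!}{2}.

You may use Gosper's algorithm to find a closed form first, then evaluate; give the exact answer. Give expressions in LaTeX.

Σ = -978081/4

Compute t_(k+1)/t_k: get -k*(k + 1)*(k - (k + 1)**2)/(2*(k - 1)*(k**2 - k + 1)).
Gosper form: A/B · C(k+1)/C(k) with A=k/2 + 1/2, B=1, C=k**3 - 2*k**2 + 2*k - 1.
f must satisfy (k/2 + 1/2)·f(k+1) − (1)·f(k) = k**3 - 2*k**2 + 2*k - 1.
d = 2 from the (1,0,3) case.
Match coefficients ⇒ f(k) = 2*(k**2 - 3*k - 1).
So s_k = (B(k−1)f/C)·t_k = (2*(k**2 - 3*k - 1)/((k - 1)*(k**2 - k + 1)))·t_k = (-k**2 + 3*k + 1)*factorial(k)/2**k.
Δs = -(k - 1)*(k**2 - k + 1)*factorial(k)/(2*2**k), as required.
Evaluate s at k=10 and k=1: -978075/4 and 3/2; difference -978081/4.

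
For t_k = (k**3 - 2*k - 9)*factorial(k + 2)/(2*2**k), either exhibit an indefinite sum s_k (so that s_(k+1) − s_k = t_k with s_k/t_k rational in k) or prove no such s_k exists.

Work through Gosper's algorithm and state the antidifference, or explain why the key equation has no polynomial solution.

s_k = (k**2 - 3*k - 3)*factorial(k + 2)/2**k

The ratio is (k + 3)*(2*k - (k + 1)**3 + 11)/(2*(-k**3 + 2*k + 9)).
Take A(k)=k/2 + 3/2, B(k)=1, C(k)=k**3 - 2*k - 9.
Set up (k/2 + 3/2)·f(k+1) − (1)·f(k) − (k**3 - 2*k - 9) = 0.
d = 2 from the (1,0,3) case.
Solve for f: f(k) = 2*(k**2 - 3*k - 3) (degree 2 ≤ 2).
R(k) = B(k−1)·f(k)/C(k) = 2*(k**2 - 3*k - 3)/(k**3 - 2*k - 9); s_k = R·t_k = (k**2 - 3*k - 3)*factorial(k + 2)/2**k.
s_(k+1) − s_k = (k**3 - 2*k - 9)*factorial(k + 2)/(2*2**k) = t_k.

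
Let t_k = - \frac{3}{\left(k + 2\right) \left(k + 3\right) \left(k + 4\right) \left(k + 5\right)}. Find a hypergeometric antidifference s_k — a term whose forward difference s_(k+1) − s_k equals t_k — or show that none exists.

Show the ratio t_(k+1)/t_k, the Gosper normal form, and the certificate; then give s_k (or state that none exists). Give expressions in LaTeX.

s_k = \frac{k \left(- k^{2} - 9 k - 26\right)}{24 \left(k + 2\right) \left(k + 3\right) \left(k + 4\right)}

t_(k+1)/t_k = (k + 2)/(k + 6).
Take A(k)=k + 2, B(k)=k + 6, C(k)=1.
Set up (k + 2)·f(k+1) − (k + 5)·f(k) − (1) = 0.
deg f ≤ 3 (via 1,1,0).
Match coefficients ⇒ f(k) = k*(k**2 + 9*k + 26)/72.
Certificate R = B(k−1)f/C = k*(k + 5)*(k**2 + 9*k + 26)/72 gives s_k = k*(-k**2 - 9*k - 26)/(24*(k + 2)*(k + 3)*(k + 4)).
Δs = -3/(k**4 + 14*k**3 + 71*k**2 + 154*k + 120), as required.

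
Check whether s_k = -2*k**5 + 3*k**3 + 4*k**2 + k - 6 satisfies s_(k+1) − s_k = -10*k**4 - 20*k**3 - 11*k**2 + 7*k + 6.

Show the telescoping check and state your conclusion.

valid; difference matches t_k

s_(k+1) = k*(-2*k**4 - 10*k**3 - 17*k**2 - 7*k + 8)
s_(k+1) − s_k = -10*k**4 - 20*k**3 - 11*k**2 + 7*k + 6
(s_(k+1) − s_k) − t_k = 0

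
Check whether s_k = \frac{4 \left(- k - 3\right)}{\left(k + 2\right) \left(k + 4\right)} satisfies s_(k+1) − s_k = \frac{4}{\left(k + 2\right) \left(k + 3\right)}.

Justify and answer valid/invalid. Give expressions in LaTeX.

s_(k+1) = 4*(-k - 4)/((k + 3)*(k + 5))
s_(k+1) − s_k = 4*(k**2 + 7*k + 13)/(k**4 + 14*k**3 + 71*k**2 + 154*k + 120)
(s_(k+1) − s_k) − t_k = 4*(-2*k - 7)/(k**4 + 14*k**3 + 71*k**2 + 154*k + 120)

Invalid: residual \frac{4 \left(- 2 k - 7\right)}{k^{4} + 14 k^{3} + 71 k^{2} + 154 k + 120} ≠ 0.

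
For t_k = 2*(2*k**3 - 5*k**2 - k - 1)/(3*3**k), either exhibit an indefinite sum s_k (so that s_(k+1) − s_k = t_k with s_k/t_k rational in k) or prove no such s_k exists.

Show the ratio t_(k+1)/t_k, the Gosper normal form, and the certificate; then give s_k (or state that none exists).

r(k) = (2*k**3 + k**2 - 5*k - 5)/(3*(2*k**3 - 5*k**2 - k - 1)) after simplifying.
Take A(k)=1/3, B(k)=1, C(k)=k**3 - 5*k**2/2 - k/2 - 1/2.
f must satisfy (1/3)·f(k+1) − (1)·f(k) = k**3 - 5*k**2/2 - k/2 - 1/2.
Degrees (0,0,3) ⇒ d ≤ 3.
Solving with deg f ≤ 3: f(k) = -3*(2*k**3 - 2*k**2 - 1)/4.
Then R = B(k−1)f/C = -3*(2*k**3 - 2*k**2 - 1)/(2*(2*k**3 - 5*k**2 - k - 1)), so s_k = R(k)·t_k = (-2*k**3 + 2*k**2 + 1)/3**k.
Δs = 2*(2*k**3 - 5*k**2 - k - 1)/(3*3**k), as required.

s_k = (-2*k**3 + 2*k**2 + 1)/3**k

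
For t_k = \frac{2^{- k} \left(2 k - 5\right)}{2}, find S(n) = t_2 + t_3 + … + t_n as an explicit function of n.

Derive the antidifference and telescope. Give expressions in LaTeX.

The ratio is (2*k - 3)/(2*(2*k - 5)).
Take A(k)=1/2, B(k)=1, C(k)=k - 5/2.
Set up (1/2)·f(k+1) − (1)·f(k) − (k - 5/2) = 0.
Degrees (0,0,1) ⇒ d ≤ 1.
Solve for f: f(k) = 3 - 2*k (degree 1 ≤ 1).
R(k) = B(k−1)·f(k)/C(k) = -2*(2*k - 3)/(2*k - 5); s_k = R·t_k = (3 - 2*k)/2**k.
s_(k+1) − s_k = (2*k - 5)/(2*2**k) = t_k.
s_(n+1) = 2**(-n - 1)*(1 - 2*n) and s_(2) = -1/4, so S(n) = 2**(-n - 2)*(2**n - 4*n + 2).

S(n) = 2^{- n - 2} \left(2^{n} - 4 n + 2\right)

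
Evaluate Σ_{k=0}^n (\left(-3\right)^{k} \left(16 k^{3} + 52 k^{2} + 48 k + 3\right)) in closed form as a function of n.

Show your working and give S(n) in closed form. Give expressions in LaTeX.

S(n) = 12 \left(-3\right)^{n} n^{3} + 48 \left(-3\right)^{n} n^{2} + 51 \left(-3\right)^{n} n + 6 \left(-3\right)^{n} - 3

The ratio is 3*(-16*k**3 - 100*k**2 - 200*k - 119)/(16*k**3 + 52*k**2 + 48*k + 3).
A = -3, B = 1, C = k**3 + 13*k**2/4 + 3*k + 3/16.
Set up (-3)·f(k+1) − (1)·f(k) − (k**3 + 13*k**2/4 + 3*k + 3/16) = 0.
Degrees (0,0,3) ⇒ d ≤ 3.
Coefficient equations give f(k) = -(k + 1)*(4*k**2 - 3)/16.
Then R = B(k−1)f/C = -(k + 1)*(4*k**2 - 3)/(16*k**3 + 52*k**2 + 48*k + 3), so s_k = R(k)·t_k = (-3)**k*(-4*k**3 - 4*k**2 + 3*k + 3).
Verify: (-3)**k*(16*k**3 + 52*k**2 + 48*k + 3) matches t_k.
s_(n+1) = 3*(-3)**n*(4*n**3 + 16*n**2 + 17*n + 2) and s_(0) = 3, so S(n) = 12*(-3)**n*n**3 + 48*(-3)**n*n**2 + 51*(-3)**n*n + 6*(-3)**n - 3.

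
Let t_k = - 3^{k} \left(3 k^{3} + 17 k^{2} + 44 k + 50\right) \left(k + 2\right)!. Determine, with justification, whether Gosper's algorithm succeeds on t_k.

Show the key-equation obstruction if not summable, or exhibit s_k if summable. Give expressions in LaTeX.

Compute t_(k+1)/t_k: get 3*(3*k**4 + 35*k**3 + 165*k**2 + 375*k + 342)/(3*k**3 + 17*k**2 + 44*k + 50).
Normal form (A,B,C) = (3*k + 9, 1, k**3 + 17*k**2/3 + 44*k/3 + 50/3).
Set up (3*k + 9)·f(k+1) − (1)·f(k) − (k**3 + 17*k**2/3 + 44*k/3 + 50/3) = 0.
From deg A=1, deg B=0, deg C=3: d=2.
A polynomial solution: f(k) = (k**2 + k + 4)/3.
R(k) = B(k−1)·f(k)/C(k) = (k**2 + k + 4)/(3*k**3 + 17*k**2 + 44*k + 50); s_k = R·t_k = -3**k*(k**2 + k + 4)*factorial(k + 2).
Δs = -3**k*(3*k**3 + 17*k**2 + 44*k + 50)*factorial(k + 2), as required.

Yes. s_k = - 3^{k} \left(k^{2} + k + 4\right) \left(k + 2\right)!.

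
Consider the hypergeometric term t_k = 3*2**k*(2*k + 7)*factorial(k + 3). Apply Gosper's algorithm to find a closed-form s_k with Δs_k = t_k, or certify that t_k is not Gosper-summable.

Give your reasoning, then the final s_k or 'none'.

r(k) = 2*(k + 4)*(2*k + 9)/(2*k + 7) after simplifying.
Normal form (A,B,C) = (2*k + 8, 1, k + 7/2).
Set up (2*k + 8)·f(k+1) − (1)·f(k) − (k + 7/2) = 0.
Bound: deg f ≤ 0.
Solve for f: f(k) = 1/2 (degree 0 ≤ 0).
So s_k = (B(k−1)f/C)·t_k = (1/(2*k + 7))·t_k = 3*2**k*factorial(k + 3).
Check: Δs_k = 3*2**k*(2*k + 7)*factorial(k + 3). ✓

s_k = 3*2**k*factorial(k + 3)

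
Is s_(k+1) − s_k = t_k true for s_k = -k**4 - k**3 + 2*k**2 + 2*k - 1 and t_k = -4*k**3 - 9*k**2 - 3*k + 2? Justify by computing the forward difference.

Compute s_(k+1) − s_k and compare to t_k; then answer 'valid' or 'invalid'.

Valid: the claim telescopes to t_k.

s_(k+1) = -k**4 - 5*k**3 - 7*k**2 - k + 1
s_(k+1) − s_k = -4*k**3 - 9*k**2 - 3*k + 2
(s_(k+1) − s_k) − t_k = 0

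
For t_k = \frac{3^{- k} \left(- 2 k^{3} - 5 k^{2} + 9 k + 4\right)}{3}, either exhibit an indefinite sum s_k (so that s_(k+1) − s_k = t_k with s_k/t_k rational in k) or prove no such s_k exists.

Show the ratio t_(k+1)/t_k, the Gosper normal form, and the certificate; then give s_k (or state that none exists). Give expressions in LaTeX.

s_k = 3^{- k} \left(k^{3} + 4 k^{2} + k + 1\right)

Step 1: r(k) = (2*k**3 + 11*k**2 + 7*k - 6)/(3*(2*k**3 + 5*k**2 - 9*k - 4)).
Factor: A=1/3; B=1; C=k**3 + 5*k**2/2 - 9*k/2 - 2.
Key eq: (1/3)·f(k+1) = (1)·f(k) + (k**3 + 5*k**2/2 - 9*k/2 - 2).
d = 3 from the (0,0,3) case.
Solve for f: f(k) = -3*(k**3 + 4*k**2 + k + 1)/2 (degree 3 ≤ 3).
Certificate R = B(k−1)f/C = -3*(k**3 + 4*k**2 + k + 1)/(2*k**3 + 5*k**2 - 9*k - 4) gives s_k = (k**3 + 4*k**2 + k + 1)/3**k.
Check: Δs_k = (-2*k**3 - 5*k**2 + 9*k + 4)/(3*3**k). ✓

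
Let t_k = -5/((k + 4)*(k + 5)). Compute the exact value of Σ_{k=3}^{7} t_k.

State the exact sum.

Σ = -25/84

Ratio r(k) = (k + 4)/(k + 6).
So A=k + 4 and B=k + 6, with C=1.
Solve (k + 4)·f(k+1) − (k + 5)·f(k) = 1.
d = 1 from the (1,1,0) case.
Match coefficients ⇒ f(k) = k/4.
Certificate R = B(k−1)f/C = k*(k + 5)/4 gives s_k = -5*k/(4*k + 16).
Verify: -5/(k**2 + 9*k + 20) matches t_k.
Evaluate s at k=8 and k=3: -5/6 and -15/28; difference -25/84.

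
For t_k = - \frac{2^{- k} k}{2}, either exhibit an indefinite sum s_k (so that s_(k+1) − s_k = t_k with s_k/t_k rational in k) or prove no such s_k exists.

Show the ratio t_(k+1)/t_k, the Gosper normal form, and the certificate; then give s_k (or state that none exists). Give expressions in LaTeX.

s_k = 2^{- k} \left(k + 1\right)

Step 1: r(k) = (k + 1)/(2*k).
Gosper form: A/B · C(k+1)/C(k) with A=1/2, B=1, C=k.
f must satisfy (1/2)·f(k+1) − (1)·f(k) = k.
Degrees (0,0,1) ⇒ d ≤ 1.
Coefficient equations give f(k) = -2*(k + 1).
Get s_k = R·t_k = (k + 1)/2**k with R(k) = B(k−1)f(k)/C(k) = -2*(k + 1)/k.
Verify: -k/(2*2**k) matches t_k.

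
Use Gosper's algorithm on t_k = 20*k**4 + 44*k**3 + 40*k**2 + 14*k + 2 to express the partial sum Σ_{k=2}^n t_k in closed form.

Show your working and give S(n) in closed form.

S(n) = 4*n**5 + 21*n**4 + 42*n**3 + 38*n**2 + 15*n - 120

Step 1: r(k) = (10*k**4 + 62*k**3 + 146*k**2 + 153*k + 60)/(10*k**4 + 22*k**3 + 20*k**2 + 7*k + 1).
Normal form (A,B,C) = (1, 1, k**4 + 11*k**3/5 + 2*k**2 + 7*k/10 + 1/10).
Key eq: (1)·f(k+1) = (1)·f(k) + (k**4 + 11*k**3/5 + 2*k**2 + 7*k/10 + 1/10).
Bound: deg f ≤ 5.
Solving with deg f ≤ 5: f(k) = k*(4*k**4 + k**3 - 2*k**2 - 2*k + 1)/20.
R(k) = B(k−1)·f(k)/C(k) = k*(4*k**4 + k**3 - 2*k**2 - 2*k + 1)/(2*(10*k**4 + 22*k**3 + 20*k**2 + 7*k + 1)); s_k = R·t_k = k*(4*k**4 + k**3 - 2*k**2 - 2*k + 1).
Δs = 20*k**4 + 44*k**3 + 40*k**2 + 14*k + 2, as required.
Evaluate: s_(n+1) = 4*n**5 + 21*n**4 + 42*n**3 + 38*n**2 + 15*n + 2; subtract s_(2) = 122 ⇒ S(n) = 4*n**5 + 21*n**4 + 42*n**3 + 38*n**2 + 15*n - 120.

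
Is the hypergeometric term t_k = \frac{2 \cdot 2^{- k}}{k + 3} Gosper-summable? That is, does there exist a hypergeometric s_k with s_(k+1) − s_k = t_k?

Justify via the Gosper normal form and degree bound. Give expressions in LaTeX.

No. Not Gosper-summable.

t_(k+1)/t_k = (k + 3)/(2*(k + 4)).
Gosper form: A/B · C(k+1)/C(k) with A=k/2 + 3/2, B=k + 4, C=1.
Need (k/2 + 3/2)·f(k+1) − (k + 3)·f(k) = 1.
deg f ≤ -1 (via 1,1,0).
Negative degree bound (-1): no f exists, t_k not Gosper-summable.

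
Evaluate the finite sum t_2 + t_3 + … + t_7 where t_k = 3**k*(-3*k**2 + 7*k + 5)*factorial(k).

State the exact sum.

Σ = -1058158116

t_(k+1)/t_k = 3*(3*k**3 + 2*k**2 - 10*k - 9)/(3*k**2 - 7*k - 5).
Take A(k)=3*k + 3, B(k)=1, C(k)=k**2 - 7*k/3 - 5/3.
f must satisfy (3*k + 3)·f(k+1) − (1)·f(k) = k**2 - 7*k/3 - 5/3.
deg f ≤ 1 (via 1,0,2).
Match coefficients ⇒ f(k) = (k - 4)/3.
Get s_k = R·t_k = -3**k*(k - 4)*factorial(k) with R(k) = B(k−1)f(k)/C(k) = (k - 4)/(3*k**2 - 7*k - 5).
s_(k+1) − s_k = 3**k*(-3*k**2 + 7*k + 5)*factorial(k) = t_k.
Σ_(k=2)^(7) t_k = s_(8) − s_(2) = -1058158080 − (36) = -1058158116.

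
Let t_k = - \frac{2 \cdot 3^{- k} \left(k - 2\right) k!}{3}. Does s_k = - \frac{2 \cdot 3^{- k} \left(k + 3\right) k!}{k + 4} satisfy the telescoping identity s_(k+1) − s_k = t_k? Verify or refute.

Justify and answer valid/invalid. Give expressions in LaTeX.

s_(k+1) = -2*(k + 4)*factorial(k + 1)/(3*3**k*(k + 5))
s_(k+1) − s_k = -2*(k**3 + 6*k**2 - 29)*factorial(k)/(3*3**k*(k + 4)*(k + 5))
(s_(k+1) − s_k) − t_k = 2*(k**2 + 2*k - 11)*factorial(k)/(3*3**k*(k + 4)*(k + 5))

Invalid: residual \frac{2 \cdot 3^{- k} \left(k^{2} + 2 k - 11\right) k!}{3 \left(k + 4\right) \left(k + 5\right)} ≠ 0.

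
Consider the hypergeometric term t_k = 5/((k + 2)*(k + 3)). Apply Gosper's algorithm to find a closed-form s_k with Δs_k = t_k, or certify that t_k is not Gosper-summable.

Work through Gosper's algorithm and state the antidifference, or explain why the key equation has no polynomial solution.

s_k = 5*k/(2*(k + 2))

Ratio r(k) = (k + 2)/(k + 4).
Normal form (A,B,C) = (k + 2, k + 4, 1).
Key eq: (k + 2)·f(k+1) = (k + 3)·f(k) + (1).
d = 1 from the (1,1,0) case.
Match coefficients ⇒ f(k) = k/2.
Get s_k = R·t_k = 5*k/(2*(k + 2)) with R(k) = B(k−1)f(k)/C(k) = k*(k + 3)/2.
Verify: 5/(k**2 + 5*k + 6) matches t_k.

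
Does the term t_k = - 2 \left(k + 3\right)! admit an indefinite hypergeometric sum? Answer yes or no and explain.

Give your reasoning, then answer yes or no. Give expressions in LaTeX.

No. Not Gosper-summable.

The ratio is k + 4.
Normal form (A,B,C) = (k + 4, 1, 1).
Need (k + 4)·f(k+1) − (1)·f(k) = 1.
Bound: deg f ≤ -1.
d = -1 < 0 ⇒ no nonzero polynomial f; not summable.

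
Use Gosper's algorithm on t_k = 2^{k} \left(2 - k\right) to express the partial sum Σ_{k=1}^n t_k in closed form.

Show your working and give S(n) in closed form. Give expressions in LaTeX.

The ratio is 2*(k - 1)/(k - 2).
Gosper form: A/B · C(k+1)/C(k) with A=2, B=1, C=k - 2.
Solve (2)·f(k+1) − (1)·f(k) = k - 2.
Bound: deg f ≤ 1.
Match coefficients ⇒ f(k) = k - 4.
Then R = B(k−1)f/C = (k - 4)/(k - 2), so s_k = R(k)·t_k = 2**k*(4 - k).
Check: Δs_k = 2**k*(2 - k). ✓
Σ_(k=1)^n t_k = s_(n+1) − s_(1) = (2**(n + 1)*(3 - n)) − (6), i.e. -2*2**n*n + 6*2**n - 6.

S(n) = - 2 \cdot 2^{n} n + 6 \cdot 2^{n} - 6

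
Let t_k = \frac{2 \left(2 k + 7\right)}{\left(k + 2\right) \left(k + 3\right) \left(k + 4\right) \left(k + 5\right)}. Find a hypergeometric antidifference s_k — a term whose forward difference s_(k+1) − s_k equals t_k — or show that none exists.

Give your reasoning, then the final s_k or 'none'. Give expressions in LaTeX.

Ratio r(k) = (k + 2)*(2*k + 9)/((k + 6)*(2*k + 7)).
Gosper form: A/B · C(k+1)/C(k) with A=k + 2, B=k + 6, C=k + 7/2.
Set up (k + 2)·f(k+1) − (k + 5)·f(k) − (k + 7/2) = 0.
deg f ≤ 3 (via 1,1,1).
Solve for f: f(k) = k*(k + 3)*(k + 6)/16 (degree 3 ≤ 3).
So s_k = (B(k−1)f/C)·t_k = (k*(k + 3)*(k + 5)*(k + 6)/(8*(2*k + 7)))·t_k = k*(k + 6)/(4*(k**2 + 6*k + 8)).
Verify: 2*(2*k + 7)/(k**4 + 14*k**3 + 71*k**2 + 154*k + 120) matches t_k.

s_k = \frac{k \left(k + 6\right)}{4 \left(k^{2} + 6 k + 8\right)}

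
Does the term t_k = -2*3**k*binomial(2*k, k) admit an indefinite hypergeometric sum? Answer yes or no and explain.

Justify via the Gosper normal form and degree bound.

Ratio r(k) = 6*(2*k + 1)/(k + 1).
So A=12*k + 6 and B=k + 1, with C=1.
Set up (12*k + 6)·f(k+1) − (k)·f(k) − (1) = 0.
Degrees (1,1,0) ⇒ d ≤ -1.
Negative degree bound (-1): no f exists, t_k not Gosper-summable.

No. Not Gosper-summable.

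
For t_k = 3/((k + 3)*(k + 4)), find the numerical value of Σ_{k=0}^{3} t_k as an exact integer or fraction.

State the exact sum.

Σ = 4/7

Step 1: r(k) = (k + 3)/(k + 5).
A = k + 3, B = k + 5, C = 1.
Solve (k + 3)·f(k+1) − (k + 4)·f(k) = 1.
Degrees (1,1,0) ⇒ d ≤ 1.
Coefficient equations give f(k) = k/3.
Get s_k = R·t_k = k/(k + 3) with R(k) = B(k−1)f(k)/C(k) = k*(k + 4)/3.
Δs = 3/(k**2 + 7*k + 12), as required.
Telescoping: Σ = s_(4) − s_(0) = 4/7 − (0) = 4/7.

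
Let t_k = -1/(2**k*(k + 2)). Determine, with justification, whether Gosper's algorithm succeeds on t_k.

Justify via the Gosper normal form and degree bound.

No. Not Gosper-summable.

Compute t_(k+1)/t_k: get (k + 2)/(2*(k + 3)).
Factor: A=k/2 + 1; B=k + 3; C=1.
Set up (k/2 + 1)·f(k+1) − (k + 2)·f(k) − (1) = 0.
deg f ≤ -1 (via 1,1,0).
Negative degree bound (-1): no f exists, t_k not Gosper-summable.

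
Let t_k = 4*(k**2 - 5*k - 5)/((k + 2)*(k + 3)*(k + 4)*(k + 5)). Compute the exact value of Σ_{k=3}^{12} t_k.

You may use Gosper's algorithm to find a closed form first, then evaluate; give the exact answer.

t_(k+1)/t_k = (k**3 - k**2 - 15*k - 18)/(k**3 + k**2 - 35*k - 30).
Gosper form: A/B · C(k+1)/C(k) with A=k + 2, B=k + 6, C=k**2 - 5*k - 5.
Set up (k + 2)·f(k+1) − (k + 5)·f(k) − (k**2 - 5*k - 5) = 0.
From deg A=1, deg B=1, deg C=2: d=3.
Solving with deg f ≤ 3: f(k) = -k*(k**2 + 33*k + 26)/24.
Certificate R = B(k−1)f/C = -k*(k + 5)*(k**2 + 33*k + 26)/(24*(k**2 - 5*k - 5)) gives s_k = k*(-k**2 - 33*k - 26)/(6*(k + 2)*(k + 3)*(k + 4)).
s_(k+1) − s_k = 4*(k**2 - 5*k - 5)/(k**4 + 14*k**3 + 71*k**2 + 154*k + 120) = t_k.
Sum = s_(13) − s_(3); s_(13) = -169/510, s_(3) = -67/210 ⇒ -22/1785.

Σ = -22/1785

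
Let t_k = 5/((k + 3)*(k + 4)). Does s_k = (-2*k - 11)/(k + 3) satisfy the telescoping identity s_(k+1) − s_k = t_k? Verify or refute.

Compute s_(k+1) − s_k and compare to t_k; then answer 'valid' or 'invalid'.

Valid — Δs_k = t_k.

s_(k+1) = (-2*k - 13)/(k + 4)
s_(k+1) − s_k = 5/(k**2 + 7*k + 12)
(s_(k+1) − s_k) − t_k = 0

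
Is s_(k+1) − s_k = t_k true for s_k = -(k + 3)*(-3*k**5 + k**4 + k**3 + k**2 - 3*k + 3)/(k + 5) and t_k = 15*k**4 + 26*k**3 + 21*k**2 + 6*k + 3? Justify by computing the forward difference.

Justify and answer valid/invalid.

Invalid: residual 4*(-6*k**5 - 51*k**4 - 76*k**3 - 56*k**2 - 15*k - 9)/(k**2 + 11*k + 30) ≠ 0.

s_(k+1) = k*(3*k**5 + 26*k**4 + 81*k**3 + 120*k**2 + 89*k + 36)/(k + 6)
s_(k+1) − s_k = (15*k**6 + 167*k**5 + 553*k**4 + 713*k**3 + 475*k**2 + 153*k + 54)/(k**2 + 11*k + 30)
(s_(k+1) − s_k) − t_k = 4*(-6*k**5 - 51*k**4 - 76*k**3 - 56*k**2 - 15*k - 9)/(k**2 + 11*k + 30)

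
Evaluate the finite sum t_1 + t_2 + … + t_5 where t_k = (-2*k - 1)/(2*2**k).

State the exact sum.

Σ = -145/64

Compute t_(k+1)/t_k: get (2*k + 3)/(2*(2*k + 1)).
A = 1/2, B = 1, C = k + 1/2.
Solve (1/2)·f(k+1) − (1)·f(k) = k + 1/2.
d = 1 from the (0,0,1) case.
Match coefficients ⇒ f(k) = -2*k - 3.
So s_k = (B(k−1)f/C)·t_k = (-2*(2*k + 3)/(2*k + 1))·t_k = (2*k + 3)/2**k.
s_(k+1) − s_k = (-2*k - 1)/(2*2**k) = t_k.
Sum = s_(6) − s_(1); s_(6) = 15/64, s_(1) = 5/2 ⇒ -145/64.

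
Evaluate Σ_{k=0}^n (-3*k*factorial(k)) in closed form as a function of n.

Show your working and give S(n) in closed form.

S(n) = 3 - 3*factorial(n + 1)

The ratio is (k + 1)**2/k.
Normal form (A,B,C) = (k + 1, 1, k).
Need (k + 1)·f(k+1) − (1)·f(k) = k.
Degrees (1,0,1) ⇒ d ≤ 0.
Match coefficients ⇒ f(k) = 1.
Get s_k = R·t_k = -3*factorial(k) with R(k) = B(k−1)f(k)/C(k) = 1/k.
Check: Δs_k = -3*k*factorial(k). ✓
Telescope: S(n) = s_(n+1) − s_(0) = -3*factorial(n + 1) − (-3) = 3 - 3*factorial(n + 1).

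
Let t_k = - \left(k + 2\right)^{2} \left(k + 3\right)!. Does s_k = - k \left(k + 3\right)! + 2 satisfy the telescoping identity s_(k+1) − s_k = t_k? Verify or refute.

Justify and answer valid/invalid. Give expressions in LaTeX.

s_(k+1) = -(k + 1)*factorial(k + 4) + 2
s_(k+1) − s_k = -(k + 2)**2*factorial(k + 3)
(s_(k+1) − s_k) − t_k = 0

valid; difference matches t_k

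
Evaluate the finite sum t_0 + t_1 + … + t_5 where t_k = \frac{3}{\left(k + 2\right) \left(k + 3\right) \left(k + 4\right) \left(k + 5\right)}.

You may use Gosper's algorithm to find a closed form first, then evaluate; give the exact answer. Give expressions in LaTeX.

Σ = 29/720

r(k) = (k + 2)/(k + 6) after simplifying.
Take A(k)=k + 2, B(k)=k + 6, C(k)=1.
Solve (k + 2)·f(k+1) − (k + 5)·f(k) = 1.
From deg A=1, deg B=1, deg C=0: d=3.
A polynomial solution: f(k) = k*(k**2 + 9*k + 26)/72.
R(k) = B(k−1)·f(k)/C(k) = k*(k + 5)*(k**2 + 9*k + 26)/72; s_k = R·t_k = k*(k**2 + 9*k + 26)/(24*(k + 2)*(k + 3)*(k + 4)).
Verify: 3/(k**4 + 14*k**3 + 71*k**2 + 154*k + 120) matches t_k.
Sum = s_(6) − s_(0); s_(6) = 29/720, s_(0) = 0 ⇒ 29/720.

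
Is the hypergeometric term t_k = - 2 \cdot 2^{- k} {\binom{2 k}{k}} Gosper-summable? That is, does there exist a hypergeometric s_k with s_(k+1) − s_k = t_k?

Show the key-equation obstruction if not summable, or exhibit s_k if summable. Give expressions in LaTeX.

No; the degree bound rules out any f.

Ratio r(k) = (2*k + 1)/(k + 1).
Gosper form: A/B · C(k+1)/C(k) with A=2*k + 1, B=k + 1, C=1.
Solve (2*k + 1)·f(k+1) − (k)·f(k) = 1.
From deg A=1, deg B=1, deg C=0: d=-1.
Bound -1 < 0, so the key equation has no polynomial solution.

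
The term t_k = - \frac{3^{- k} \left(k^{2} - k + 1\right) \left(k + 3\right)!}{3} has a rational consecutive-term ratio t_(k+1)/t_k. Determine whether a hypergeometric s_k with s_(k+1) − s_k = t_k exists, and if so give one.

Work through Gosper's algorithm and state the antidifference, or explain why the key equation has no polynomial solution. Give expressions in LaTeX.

t_(k+1)/t_k = -(k + 4)*(k - (k + 1)**2)/(3*k**2 - 3*k + 3).
So A=k/3 + 4/3 and B=1, with C=k**2 - k + 1.
Solve (k/3 + 4/3)·f(k+1) − (1)·f(k) = k**2 - k + 1.
Degrees (1,0,2) ⇒ d ≤ 1.
Match coefficients ⇒ f(k) = 3*(k - 3).
Get s_k = R·t_k = -(k - 3)*factorial(k + 3)/3**k with R(k) = B(k−1)f(k)/C(k) = 3*(k - 3)/(k**2 - k + 1).
Verify: -(k**2 - k + 1)*factorial(k + 3)/(3*3**k) matches t_k.

s_k = - 3^{- k} \left(k - 3\right) \left(k + 3\right)!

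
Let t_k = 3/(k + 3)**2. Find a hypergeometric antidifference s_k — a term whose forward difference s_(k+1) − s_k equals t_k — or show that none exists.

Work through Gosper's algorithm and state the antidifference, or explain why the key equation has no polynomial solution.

t_(k+1)/t_k = (k + 3)**2/(k + 4)**2.
A = k**2 + 6*k + 9, B = k**2 + 8*k + 16, C = 1.
Key eq: (k**2 + 6*k + 9)·f(k+1) = (k**2 + 6*k + 9)·f(k) + (1).
Degrees (2,2,0) ⇒ d ≤ 0.
f = c0 ⇒ A·f(k+1) − B(k−1)·f(k) − C = -1. The system {-1 = 0} is inconsistent; no antidifference.

not Gosper-summable; s_k does not exist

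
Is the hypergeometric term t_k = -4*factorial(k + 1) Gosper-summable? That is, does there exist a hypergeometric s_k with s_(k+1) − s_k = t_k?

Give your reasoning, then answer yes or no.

No — t_k has no hypergeometric antidifference.

Ratio r(k) = k + 2.
Take A(k)=k + 2, B(k)=1, C(k)=1.
Set up (k + 2)·f(k+1) − (1)·f(k) − (1) = 0.
Bound: deg f ≤ -1.
d = -1 < 0 ⇒ no nonzero polynomial f; not summable.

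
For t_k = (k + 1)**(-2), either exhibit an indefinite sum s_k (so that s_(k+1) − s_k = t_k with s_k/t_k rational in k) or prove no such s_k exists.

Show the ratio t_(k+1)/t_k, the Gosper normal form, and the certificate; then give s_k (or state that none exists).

Step 1: r(k) = (k + 1)**2/(k + 2)**2.
Gosper form: A/B · C(k+1)/C(k) with A=k**2 + 2*k + 1, B=k**2 + 4*k + 4, C=1.
Need (k**2 + 2*k + 1)·f(k+1) − (k**2 + 2*k + 1)·f(k) = 1.
Bound: deg f ≤ 0.
Write f(k) = c0. Then LHS − RHS = -1, requiring -1 = 0: contradictory. No certificate.

no hypergeometric antidifference exists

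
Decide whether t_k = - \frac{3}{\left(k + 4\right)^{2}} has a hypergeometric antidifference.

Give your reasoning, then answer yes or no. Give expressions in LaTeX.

t_(k+1)/t_k = (k + 4)**2/(k + 5)**2.
Normal form (A,B,C) = (k**2 + 8*k + 16, k**2 + 10*k + 25, 1).
Solve (k**2 + 8*k + 16)·f(k+1) − (k**2 + 8*k + 16)·f(k) = 1.
deg f ≤ 0 (via 2,2,0).
Put f(k) = c0: A·f(k+1) − B(k−1)·f(k) − C = -1; need -1 = 0 — inconsistent ⇒ no f, not summable.

No — the linear system for f has no solution.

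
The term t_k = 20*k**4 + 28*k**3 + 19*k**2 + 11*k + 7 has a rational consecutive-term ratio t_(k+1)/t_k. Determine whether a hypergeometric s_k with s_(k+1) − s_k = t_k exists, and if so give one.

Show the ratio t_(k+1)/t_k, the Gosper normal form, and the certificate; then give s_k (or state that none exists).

s_k = k*(4*k**4 - 3*k**3 - k**2 + 3*k + 4)

t_(k+1)/t_k = (20*k**4 + 108*k**3 + 223*k**2 + 213*k + 85)/(20*k**4 + 28*k**3 + 19*k**2 + 11*k + 7).
Gosper form: A/B · C(k+1)/C(k) with A=1, B=1, C=k**4 + 7*k**3/5 + 19*k**2/20 + 11*k/20 + 7/20.
Key eq: (1)·f(k+1) = (1)·f(k) + (k**4 + 7*k**3/5 + 19*k**2/20 + 11*k/20 + 7/20).
d = 5 from the (0,0,4) case.
Coefficient equations give f(k) = k*(4*k**4 - 3*k**3 - k**2 + 3*k + 4)/20.
Get s_k = R·t_k = k*(4*k**4 - 3*k**3 - k**2 + 3*k + 4) with R(k) = B(k−1)f(k)/C(k) = k*(4*k**4 - 3*k**3 - k**2 + 3*k + 4)/(20*k**4 + 28*k**3 + 19*k**2 + 11*k + 7).
Verify: 20*k**4 + 28*k**3 + 19*k**2 + 11*k + 7 matches t_k.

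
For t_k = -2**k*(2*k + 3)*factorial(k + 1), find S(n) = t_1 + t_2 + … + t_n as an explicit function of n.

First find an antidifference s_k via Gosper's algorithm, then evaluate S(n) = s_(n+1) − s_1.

S(n) = -2*2**n*factorial(n + 2) + 4

Step 1: r(k) = 2*(k + 2)*(2*k + 5)/(2*k + 3).
Take A(k)=2*k + 4, B(k)=1, C(k)=k + 3/2.
Solve (2*k + 4)·f(k+1) − (1)·f(k) = k + 3/2.
deg f ≤ 0 (via 1,0,1).
Coefficient equations give f(k) = 1/2.
Certificate R = B(k−1)f/C = 1/(2*k + 3) gives s_k = -2**k*factorial(k + 1).
Δs = -2**k*(2*k + 3)*factorial(k + 1), as required.
Σ_(k=1)^n t_k = s_(n+1) − s_(1) = (-2**(n + 1)*factorial(n + 2)) − (-4), i.e. -2*2**n*factorial(n + 2) + 4.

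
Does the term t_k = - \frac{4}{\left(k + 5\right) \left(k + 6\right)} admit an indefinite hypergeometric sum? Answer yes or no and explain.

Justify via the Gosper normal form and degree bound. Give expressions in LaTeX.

Yes. s_k = - \frac{4 k}{5 k + 25}.

t_(k+1)/t_k = (k + 5)/(k + 7).
Gosper form: A/B · C(k+1)/C(k) with A=k + 5, B=k + 7, C=1.
Solve (k + 5)·f(k+1) − (k + 6)·f(k) = 1.
d = 1 from the (1,1,0) case.
Solve for f: f(k) = k/5 (degree 1 ≤ 1).
Certificate R = B(k−1)f/C = k*(k + 6)/5 gives s_k = -4*k/(5*k + 25).
Δs = -4/(k**2 + 11*k + 30), as required.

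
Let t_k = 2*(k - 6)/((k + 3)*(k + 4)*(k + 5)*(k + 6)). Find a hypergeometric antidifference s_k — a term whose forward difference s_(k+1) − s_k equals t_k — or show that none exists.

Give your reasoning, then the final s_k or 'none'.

r(k) = (k - 5)*(k + 3)/((k - 6)*(k + 7)) after simplifying.
A = k + 3, B = k + 7, C = k - 6.
Solve (k + 3)·f(k+1) − (k + 6)·f(k) = k - 6.
From deg A=1, deg B=1, deg C=1: d=3.
Solve for f: f(k) = -k*(k**2 + 12*k + 67)/40 (degree 3 ≤ 3).
Certificate R = B(k−1)f/C = -k*(k + 6)*(k**2 + 12*k + 67)/(40*(k - 6)) gives s_k = k*(-k**2 - 12*k - 67)/(20*(k + 3)*(k + 4)*(k + 5)).
Verify: 2*(k - 6)/(k**4 + 18*k**3 + 119*k**2 + 342*k + 360) matches t_k.

s_k = k*(-k**2 - 12*k - 67)/(20*(k + 3)*(k + 4)*(k + 5))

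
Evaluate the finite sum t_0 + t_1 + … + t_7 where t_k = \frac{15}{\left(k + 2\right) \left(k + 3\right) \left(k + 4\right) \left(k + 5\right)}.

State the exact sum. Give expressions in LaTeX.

Σ = 9/44

Step 1: r(k) = (k + 2)/(k + 6).
Normal form (A,B,C) = (k + 2, k + 6, 1).
f must satisfy (k + 2)·f(k+1) − (k + 5)·f(k) = 1.
Bound: deg f ≤ 3.
Solving with deg f ≤ 3: f(k) = k*(k**2 + 9*k + 26)/72.
Get s_k = R·t_k = 5*k*(k**2 + 9*k + 26)/(24*(k + 2)*(k + 3)*(k + 4)) with R(k) = B(k−1)f(k)/C(k) = k*(k + 5)*(k**2 + 9*k + 26)/72.
Check: Δs_k = 15/(k**4 + 14*k**3 + 71*k**2 + 154*k + 120). ✓
Telescoping: Σ = s_(8) − s_(0) = 9/44 − (0) = 9/44.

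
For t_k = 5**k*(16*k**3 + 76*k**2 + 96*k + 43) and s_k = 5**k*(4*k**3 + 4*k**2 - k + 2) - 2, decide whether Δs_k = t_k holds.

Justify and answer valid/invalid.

s_(k+1) = 5**(k + 1)*(-k + 4*(k + 1)**3 + 4*(k + 1)**2 + 1) - 2
s_(k+1) − s_k = 5**k*(16*k**3 + 76*k**2 + 96*k + 43)
(s_(k+1) − s_k) − t_k = 0

valid (s_(k+1) − s_k reduces to t_k)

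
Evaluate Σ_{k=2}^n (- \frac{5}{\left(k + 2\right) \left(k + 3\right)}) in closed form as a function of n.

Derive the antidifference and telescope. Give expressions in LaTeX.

t_(k+1)/t_k = (k + 2)/(k + 4).
So A=k + 2 and B=k + 4, with C=1.
Need (k + 2)·f(k+1) − (k + 3)·f(k) = 1.
Bound: deg f ≤ 1.
A polynomial solution: f(k) = k/2.
So s_k = (B(k−1)f/C)·t_k = (k*(k + 3)/2)·t_k = -5*k/(2*k + 4).
Δs = -5/(k**2 + 5*k + 6), as required.
Evaluate: s_(n+1) = 5*(-n - 1)/(2*(n + 3)); subtract s_(2) = -5/4 ⇒ S(n) = 5*(1 - n)/(4*(n + 3)).

S(n) = \frac{5 \left(1 - n\right)}{4 \left(n + 3\right)}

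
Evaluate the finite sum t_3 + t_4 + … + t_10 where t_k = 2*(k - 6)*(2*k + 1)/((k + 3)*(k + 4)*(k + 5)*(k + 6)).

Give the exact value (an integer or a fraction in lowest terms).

The ratio is (k - 5)*(k + 3)*(2*k + 3)/((k - 6)*(k + 7)*(2*k + 1)).
So A=k + 3 and B=k + 7, with C=k**2 - 11*k/2 - 3.
f must satisfy (k + 3)·f(k+1) − (k + 6)·f(k) = k**2 - 11*k/2 - 3.
d = 3 from the (1,1,2) case.
Coefficient equations give f(k) = k*(k**2 - 68*k - 13)/80.
Get s_k = R·t_k = k*(k**2 - 68*k - 13)/(20*(k**3 + 12*k**2 + 47*k + 60)) with R(k) = B(k−1)f(k)/C(k) = k*(k + 6)*(k**2 - 68*k - 13)/(40*(k - 6)*(2*k + 1)).
Check: Δs_k = 2*(2*k**2 - 11*k - 6)/(k**4 + 18*k**3 + 119*k**2 + 342*k + 360). ✓
Telescoping: Σ = s_(11) − s_(3) = -11/105 − (-13/140) = -1/84.

Σ = -1/84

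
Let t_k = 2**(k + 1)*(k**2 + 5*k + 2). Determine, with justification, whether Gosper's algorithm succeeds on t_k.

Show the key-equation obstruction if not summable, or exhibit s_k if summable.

Compute t_(k+1)/t_k: get 2*(k**2 + 7*k + 8)/(k**2 + 5*k + 2).
Normal form (A,B,C) = (2, 1, k**2 + 5*k + 2).
Set up (2)·f(k+1) − (1)·f(k) − (k**2 + 5*k + 2) = 0.
d = 2 from the (0,0,2) case.
Match coefficients ⇒ f(k) = (k - 1)*(k + 2).
Then R = B(k−1)f/C = (k - 1)*(k + 2)/(k**2 + 5*k + 2), so s_k = R(k)·t_k = 2**(k + 1)*(k**2 + k - 2).
Verify: 2**(k + 1)*(k**2 + 5*k + 2) matches t_k.

Yes. s_k = 2**(k + 1)*(k**2 + k - 2).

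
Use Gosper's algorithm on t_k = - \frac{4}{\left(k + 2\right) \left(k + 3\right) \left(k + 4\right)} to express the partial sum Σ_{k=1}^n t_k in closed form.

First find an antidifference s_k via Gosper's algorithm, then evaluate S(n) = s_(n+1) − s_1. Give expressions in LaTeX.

Compute t_(k+1)/t_k: get (k + 2)/(k + 5).
Normal form (A,B,C) = (k + 2, k + 5, 1).
Need (k + 2)·f(k+1) − (k + 4)·f(k) = 1.
From deg A=1, deg B=1, deg C=0: d=2.
Solving with deg f ≤ 2: f(k) = k*(k + 5)/12.
Get s_k = R·t_k = k*(-k - 5)/(3*(k + 2)*(k + 3)) with R(k) = B(k−1)f(k)/C(k) = k*(k + 4)*(k + 5)/12.
Verify: -4/(k**3 + 9*k**2 + 26*k + 24) matches t_k.
Evaluate: s_(n+1) = (-n**2 - 7*n - 6)/(3*(n**2 + 7*n + 12)); subtract s_(1) = -1/6 ⇒ S(n) = n*(-n - 7)/(6*(n**2 + 7*n + 12)).

S(n) = \frac{n \left(- n - 7\right)}{6 \left(n^{2} + 7 n + 12\right)}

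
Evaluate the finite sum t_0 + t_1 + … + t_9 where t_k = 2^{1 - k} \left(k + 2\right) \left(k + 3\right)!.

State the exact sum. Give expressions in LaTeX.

Σ = 24324276

r(k) = (k + 3)*(k + 4)/(2*(k + 2)) after simplifying.
Take A(k)=k/2 + 2, B(k)=1, C(k)=k + 2.
Key eq: (k/2 + 2)·f(k+1) = (1)·f(k) + (k + 2).
d = 0 from the (1,0,1) case.
Coefficient equations give f(k) = 2.
R(k) = B(k−1)·f(k)/C(k) = 2/(k + 2); s_k = R·t_k = 2**(2 - k)*factorial(k + 3).
Verify: 2**(1 - k)*(k + 2)*factorial(k + 3) matches t_k.
Telescoping: Σ = s_(10) − s_(0) = 24324300 − (24) = 24324276.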